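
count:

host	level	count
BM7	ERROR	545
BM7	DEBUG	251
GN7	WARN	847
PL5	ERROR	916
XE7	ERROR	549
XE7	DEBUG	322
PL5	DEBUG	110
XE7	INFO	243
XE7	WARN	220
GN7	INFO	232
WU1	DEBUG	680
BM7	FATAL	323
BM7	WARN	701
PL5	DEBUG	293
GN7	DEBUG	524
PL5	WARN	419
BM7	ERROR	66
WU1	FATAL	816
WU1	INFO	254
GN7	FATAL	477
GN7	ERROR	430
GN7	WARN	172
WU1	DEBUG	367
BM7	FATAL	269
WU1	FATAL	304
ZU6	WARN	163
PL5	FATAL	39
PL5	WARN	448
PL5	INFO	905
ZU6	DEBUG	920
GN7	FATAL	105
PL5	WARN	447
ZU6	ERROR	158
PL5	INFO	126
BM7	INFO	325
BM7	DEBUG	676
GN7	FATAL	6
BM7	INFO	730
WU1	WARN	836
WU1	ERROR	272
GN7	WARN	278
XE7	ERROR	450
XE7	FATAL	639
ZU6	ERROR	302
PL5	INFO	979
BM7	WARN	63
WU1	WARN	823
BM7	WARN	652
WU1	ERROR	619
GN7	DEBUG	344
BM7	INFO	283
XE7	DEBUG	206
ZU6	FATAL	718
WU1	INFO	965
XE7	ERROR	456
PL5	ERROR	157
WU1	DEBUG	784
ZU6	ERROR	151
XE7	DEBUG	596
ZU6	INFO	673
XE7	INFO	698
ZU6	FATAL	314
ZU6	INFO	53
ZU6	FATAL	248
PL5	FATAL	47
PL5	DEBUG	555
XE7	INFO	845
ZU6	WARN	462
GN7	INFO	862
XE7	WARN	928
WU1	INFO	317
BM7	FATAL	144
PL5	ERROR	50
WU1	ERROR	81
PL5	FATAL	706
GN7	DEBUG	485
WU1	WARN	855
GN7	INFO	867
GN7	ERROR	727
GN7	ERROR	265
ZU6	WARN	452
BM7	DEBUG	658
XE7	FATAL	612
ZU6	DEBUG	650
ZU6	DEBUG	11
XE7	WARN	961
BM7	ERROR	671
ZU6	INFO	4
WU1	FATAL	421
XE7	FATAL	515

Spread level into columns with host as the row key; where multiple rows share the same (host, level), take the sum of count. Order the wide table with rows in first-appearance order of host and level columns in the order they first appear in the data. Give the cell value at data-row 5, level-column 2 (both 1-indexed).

1831

With rows in first-appearance order of host, row 5 is host=WU1. level columns in first-appearance order: ERROR, DEBUG, WARN, INFO, FATAL; column 2 is DEBUG.
Long rows with host=WU1, level=DEBUG: 680 + 367 + 784 = 1831.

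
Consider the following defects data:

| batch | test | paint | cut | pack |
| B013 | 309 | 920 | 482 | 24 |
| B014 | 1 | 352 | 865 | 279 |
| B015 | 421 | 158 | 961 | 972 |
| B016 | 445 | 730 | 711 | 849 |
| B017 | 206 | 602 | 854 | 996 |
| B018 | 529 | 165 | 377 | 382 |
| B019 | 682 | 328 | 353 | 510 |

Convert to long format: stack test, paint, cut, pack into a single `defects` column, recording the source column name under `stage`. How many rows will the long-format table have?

7 batch values × 4 melted columns = 28 rows.

28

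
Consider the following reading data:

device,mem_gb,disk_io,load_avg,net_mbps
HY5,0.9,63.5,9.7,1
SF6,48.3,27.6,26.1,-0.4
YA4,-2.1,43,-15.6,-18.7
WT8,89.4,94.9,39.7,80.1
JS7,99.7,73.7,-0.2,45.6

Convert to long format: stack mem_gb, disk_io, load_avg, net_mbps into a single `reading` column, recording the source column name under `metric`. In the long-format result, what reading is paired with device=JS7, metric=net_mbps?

45.6

Unpivoting turns each (device, wide-column) pair into one long row.
The wide cell at row JS7, column net_mbps holds 45.6, so the long row (JS7, net_mbps) has reading=45.6.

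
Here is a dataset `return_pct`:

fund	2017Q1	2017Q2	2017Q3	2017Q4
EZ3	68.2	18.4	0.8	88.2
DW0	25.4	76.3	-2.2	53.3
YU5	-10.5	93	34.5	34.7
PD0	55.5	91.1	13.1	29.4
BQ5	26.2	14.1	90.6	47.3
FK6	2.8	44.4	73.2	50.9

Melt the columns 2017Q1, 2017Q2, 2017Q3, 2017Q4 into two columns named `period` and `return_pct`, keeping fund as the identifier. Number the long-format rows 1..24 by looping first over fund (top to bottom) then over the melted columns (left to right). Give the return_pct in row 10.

24 rows total (6 × 4). Row 10: index ⌊(10-1)/4⌋ = 2 into fund → YU5; (10-1) mod 4 = 1 into the melted columns → 2017Q2.
So row 10 is (YU5, 2017Q2, 93); return_pct = 93.

93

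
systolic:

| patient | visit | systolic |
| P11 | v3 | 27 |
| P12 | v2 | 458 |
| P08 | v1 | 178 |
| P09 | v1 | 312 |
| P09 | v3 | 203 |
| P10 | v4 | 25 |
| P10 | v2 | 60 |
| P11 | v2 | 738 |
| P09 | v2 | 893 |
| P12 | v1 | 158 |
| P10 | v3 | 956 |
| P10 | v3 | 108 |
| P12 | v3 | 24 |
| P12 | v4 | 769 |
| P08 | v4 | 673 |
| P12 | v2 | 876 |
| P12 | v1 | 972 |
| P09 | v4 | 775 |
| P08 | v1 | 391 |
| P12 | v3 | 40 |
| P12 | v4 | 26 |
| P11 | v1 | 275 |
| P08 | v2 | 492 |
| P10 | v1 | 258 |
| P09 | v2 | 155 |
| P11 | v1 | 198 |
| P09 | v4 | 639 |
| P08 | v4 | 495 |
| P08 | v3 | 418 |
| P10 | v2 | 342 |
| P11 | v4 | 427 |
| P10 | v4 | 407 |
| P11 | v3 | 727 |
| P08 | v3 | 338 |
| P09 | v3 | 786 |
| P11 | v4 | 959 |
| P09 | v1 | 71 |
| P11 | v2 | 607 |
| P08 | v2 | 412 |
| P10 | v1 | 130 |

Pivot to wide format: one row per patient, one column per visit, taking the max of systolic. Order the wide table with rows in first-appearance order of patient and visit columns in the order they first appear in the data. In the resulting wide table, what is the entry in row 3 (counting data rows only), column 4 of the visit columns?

673

With rows in first-appearance order of patient, row 3 is patient=P08. visit columns in first-appearance order: v3, v2, v1, v4; column 4 is v4.
Long rows with patient=P08, visit=v4: max(673, 495) = 673.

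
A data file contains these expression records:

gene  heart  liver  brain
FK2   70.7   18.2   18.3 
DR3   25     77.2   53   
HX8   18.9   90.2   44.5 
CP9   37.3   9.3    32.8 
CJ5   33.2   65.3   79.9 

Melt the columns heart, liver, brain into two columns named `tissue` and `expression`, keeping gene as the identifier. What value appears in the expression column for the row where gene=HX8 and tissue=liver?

Unpivoting turns each (gene, wide-column) pair into one long row.
The wide cell at row HX8, column liver holds 90.2, so the long row (HX8, liver) has expression=90.2.

90.2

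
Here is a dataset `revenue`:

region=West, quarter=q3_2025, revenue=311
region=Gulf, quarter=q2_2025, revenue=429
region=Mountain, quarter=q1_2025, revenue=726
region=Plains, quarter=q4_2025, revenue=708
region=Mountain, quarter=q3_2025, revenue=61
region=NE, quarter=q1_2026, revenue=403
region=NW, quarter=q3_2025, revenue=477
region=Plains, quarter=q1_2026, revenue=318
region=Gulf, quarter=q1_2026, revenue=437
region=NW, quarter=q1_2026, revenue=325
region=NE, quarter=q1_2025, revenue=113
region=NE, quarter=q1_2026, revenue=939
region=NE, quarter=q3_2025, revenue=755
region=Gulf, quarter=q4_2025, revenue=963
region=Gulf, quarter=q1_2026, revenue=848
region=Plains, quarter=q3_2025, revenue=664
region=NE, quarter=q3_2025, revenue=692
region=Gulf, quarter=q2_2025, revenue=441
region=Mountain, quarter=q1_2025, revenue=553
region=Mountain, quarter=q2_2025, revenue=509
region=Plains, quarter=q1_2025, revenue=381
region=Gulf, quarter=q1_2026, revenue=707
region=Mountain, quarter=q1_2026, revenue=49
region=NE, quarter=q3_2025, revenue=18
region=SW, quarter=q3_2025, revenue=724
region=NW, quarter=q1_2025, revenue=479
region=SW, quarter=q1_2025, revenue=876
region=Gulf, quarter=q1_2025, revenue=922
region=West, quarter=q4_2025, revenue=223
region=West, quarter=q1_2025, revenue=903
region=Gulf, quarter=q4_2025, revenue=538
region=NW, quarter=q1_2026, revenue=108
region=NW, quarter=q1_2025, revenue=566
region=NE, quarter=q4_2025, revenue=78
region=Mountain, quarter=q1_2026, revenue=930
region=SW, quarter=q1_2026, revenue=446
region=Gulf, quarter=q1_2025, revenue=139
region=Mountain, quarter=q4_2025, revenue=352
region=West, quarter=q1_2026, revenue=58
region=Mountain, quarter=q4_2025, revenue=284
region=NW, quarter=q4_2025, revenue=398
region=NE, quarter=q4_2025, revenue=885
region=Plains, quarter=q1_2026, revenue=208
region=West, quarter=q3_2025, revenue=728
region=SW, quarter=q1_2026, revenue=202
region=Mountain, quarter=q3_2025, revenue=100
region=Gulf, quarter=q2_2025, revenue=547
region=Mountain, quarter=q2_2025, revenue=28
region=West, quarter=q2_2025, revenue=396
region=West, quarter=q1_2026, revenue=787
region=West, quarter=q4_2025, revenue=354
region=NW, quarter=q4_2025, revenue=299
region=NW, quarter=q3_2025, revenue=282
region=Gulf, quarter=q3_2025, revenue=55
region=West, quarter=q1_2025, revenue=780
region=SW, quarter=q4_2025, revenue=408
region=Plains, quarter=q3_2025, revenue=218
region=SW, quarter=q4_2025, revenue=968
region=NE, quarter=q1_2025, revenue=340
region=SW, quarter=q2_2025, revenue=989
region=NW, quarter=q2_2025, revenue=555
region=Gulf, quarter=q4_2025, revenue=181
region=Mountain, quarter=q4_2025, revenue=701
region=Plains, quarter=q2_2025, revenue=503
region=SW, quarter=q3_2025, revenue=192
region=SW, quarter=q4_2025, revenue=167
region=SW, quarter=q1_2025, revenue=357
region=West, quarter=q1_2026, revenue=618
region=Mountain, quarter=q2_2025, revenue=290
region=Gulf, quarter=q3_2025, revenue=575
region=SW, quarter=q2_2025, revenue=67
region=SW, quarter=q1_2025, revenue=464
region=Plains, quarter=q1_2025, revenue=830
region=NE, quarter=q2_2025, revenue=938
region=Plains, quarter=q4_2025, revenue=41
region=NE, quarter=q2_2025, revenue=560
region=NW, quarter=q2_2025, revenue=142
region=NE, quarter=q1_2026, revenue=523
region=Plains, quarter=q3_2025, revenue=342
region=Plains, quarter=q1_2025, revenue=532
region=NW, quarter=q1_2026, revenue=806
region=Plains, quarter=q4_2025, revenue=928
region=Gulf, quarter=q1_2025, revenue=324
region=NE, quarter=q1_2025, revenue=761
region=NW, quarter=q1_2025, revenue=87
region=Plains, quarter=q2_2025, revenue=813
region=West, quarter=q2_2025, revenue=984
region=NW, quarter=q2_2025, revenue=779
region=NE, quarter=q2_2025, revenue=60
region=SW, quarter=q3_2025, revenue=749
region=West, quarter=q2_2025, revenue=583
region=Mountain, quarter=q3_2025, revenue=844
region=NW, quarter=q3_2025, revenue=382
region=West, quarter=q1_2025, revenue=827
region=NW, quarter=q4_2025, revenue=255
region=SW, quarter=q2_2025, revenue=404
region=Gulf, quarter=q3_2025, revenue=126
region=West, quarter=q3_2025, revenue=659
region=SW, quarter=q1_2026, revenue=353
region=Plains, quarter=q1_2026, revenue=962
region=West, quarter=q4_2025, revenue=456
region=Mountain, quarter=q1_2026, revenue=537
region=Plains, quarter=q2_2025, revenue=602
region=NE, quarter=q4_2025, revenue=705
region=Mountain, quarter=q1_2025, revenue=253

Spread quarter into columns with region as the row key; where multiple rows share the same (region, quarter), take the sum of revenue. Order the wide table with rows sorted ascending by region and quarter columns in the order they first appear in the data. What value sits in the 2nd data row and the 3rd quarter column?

With rows sorted ascending by region, row 2 is region=Mountain. quarter columns in first-appearance order: q3_2025, q2_2025, q1_2025, q4_2025, q1_2026; column 3 is q1_2025.
Long rows with region=Mountain, quarter=q1_2025: 726 + 553 + 253 = 1532.

1532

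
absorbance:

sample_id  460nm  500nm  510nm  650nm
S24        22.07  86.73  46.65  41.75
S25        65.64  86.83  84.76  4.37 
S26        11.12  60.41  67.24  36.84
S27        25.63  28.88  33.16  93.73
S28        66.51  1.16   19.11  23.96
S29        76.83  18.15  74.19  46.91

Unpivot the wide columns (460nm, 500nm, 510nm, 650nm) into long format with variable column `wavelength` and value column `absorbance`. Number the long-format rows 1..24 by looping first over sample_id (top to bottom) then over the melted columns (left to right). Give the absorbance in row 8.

24 rows total (6 × 4). Row 8: index ⌊(8-1)/4⌋ = 1 into sample_id → S25; (8-1) mod 4 = 3 into the melted columns → 650nm.
So row 8 is (S25, 650nm, 4.37); absorbance = 4.37.

4.37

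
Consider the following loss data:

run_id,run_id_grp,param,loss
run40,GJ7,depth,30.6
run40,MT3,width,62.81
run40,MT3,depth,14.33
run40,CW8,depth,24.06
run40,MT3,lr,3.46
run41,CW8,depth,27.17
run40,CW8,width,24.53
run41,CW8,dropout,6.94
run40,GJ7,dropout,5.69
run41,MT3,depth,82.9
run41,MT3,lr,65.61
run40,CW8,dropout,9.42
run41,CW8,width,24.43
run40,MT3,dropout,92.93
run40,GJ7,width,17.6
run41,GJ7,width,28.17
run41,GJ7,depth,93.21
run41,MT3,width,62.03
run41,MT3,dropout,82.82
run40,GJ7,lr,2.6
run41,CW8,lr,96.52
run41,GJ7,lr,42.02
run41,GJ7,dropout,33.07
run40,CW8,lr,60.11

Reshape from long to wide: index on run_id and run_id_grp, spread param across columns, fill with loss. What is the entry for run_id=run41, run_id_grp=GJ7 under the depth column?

Wide layout: rows indexed by run_id and run_id_grp, columns are the 4 distinct param values (depth, width, lr, dropout).
Cell (run_id=run41, run_id_grp=GJ7, param=depth) draws from the long row where run_id=run41, run_id_grp=GJ7 and param=depth, which has loss=93.21.

93.21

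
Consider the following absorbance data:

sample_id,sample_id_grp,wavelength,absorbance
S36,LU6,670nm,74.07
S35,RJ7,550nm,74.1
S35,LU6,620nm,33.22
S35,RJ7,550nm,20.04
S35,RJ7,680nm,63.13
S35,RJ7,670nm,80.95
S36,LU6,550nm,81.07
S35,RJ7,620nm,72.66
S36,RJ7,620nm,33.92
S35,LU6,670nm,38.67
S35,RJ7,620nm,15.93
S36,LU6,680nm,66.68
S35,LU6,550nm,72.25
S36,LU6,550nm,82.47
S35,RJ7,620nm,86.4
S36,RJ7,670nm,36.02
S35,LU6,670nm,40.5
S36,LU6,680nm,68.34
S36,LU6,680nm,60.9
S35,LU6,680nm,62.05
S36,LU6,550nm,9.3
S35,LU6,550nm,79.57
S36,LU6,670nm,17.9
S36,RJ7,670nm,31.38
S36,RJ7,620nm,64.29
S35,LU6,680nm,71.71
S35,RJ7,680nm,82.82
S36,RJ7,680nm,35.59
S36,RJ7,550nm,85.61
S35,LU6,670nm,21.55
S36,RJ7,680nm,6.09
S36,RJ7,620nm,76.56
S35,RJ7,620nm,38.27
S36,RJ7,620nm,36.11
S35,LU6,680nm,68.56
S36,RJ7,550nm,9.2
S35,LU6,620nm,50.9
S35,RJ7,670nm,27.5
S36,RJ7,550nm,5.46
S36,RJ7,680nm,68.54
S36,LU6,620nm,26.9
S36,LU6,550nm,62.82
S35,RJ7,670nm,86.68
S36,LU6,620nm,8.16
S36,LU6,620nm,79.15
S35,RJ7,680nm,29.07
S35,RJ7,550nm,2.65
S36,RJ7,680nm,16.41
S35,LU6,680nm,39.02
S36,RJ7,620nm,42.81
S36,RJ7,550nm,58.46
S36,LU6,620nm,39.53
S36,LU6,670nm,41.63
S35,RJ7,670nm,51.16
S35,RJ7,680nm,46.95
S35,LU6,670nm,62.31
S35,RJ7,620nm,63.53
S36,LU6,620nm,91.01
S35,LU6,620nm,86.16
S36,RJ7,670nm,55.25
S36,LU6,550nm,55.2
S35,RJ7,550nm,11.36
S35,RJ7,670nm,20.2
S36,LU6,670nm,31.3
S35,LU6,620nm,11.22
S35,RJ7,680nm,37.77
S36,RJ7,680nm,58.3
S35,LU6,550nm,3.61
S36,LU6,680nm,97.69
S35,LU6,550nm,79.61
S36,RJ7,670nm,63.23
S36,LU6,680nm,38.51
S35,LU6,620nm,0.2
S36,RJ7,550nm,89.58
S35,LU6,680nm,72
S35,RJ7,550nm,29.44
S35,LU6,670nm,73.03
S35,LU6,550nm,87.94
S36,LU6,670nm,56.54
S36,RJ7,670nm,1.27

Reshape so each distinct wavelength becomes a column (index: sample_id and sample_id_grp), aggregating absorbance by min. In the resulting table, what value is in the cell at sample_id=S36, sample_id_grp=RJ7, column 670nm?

Rows with sample_id=S36, sample_id_grp=RJ7 and wavelength=670nm: absorbance values are 36.02, 31.38, 55.25, 63.23, 1.27.
min(36.02, 31.38, 55.25, 63.23, 1.27) = 1.27.

1.27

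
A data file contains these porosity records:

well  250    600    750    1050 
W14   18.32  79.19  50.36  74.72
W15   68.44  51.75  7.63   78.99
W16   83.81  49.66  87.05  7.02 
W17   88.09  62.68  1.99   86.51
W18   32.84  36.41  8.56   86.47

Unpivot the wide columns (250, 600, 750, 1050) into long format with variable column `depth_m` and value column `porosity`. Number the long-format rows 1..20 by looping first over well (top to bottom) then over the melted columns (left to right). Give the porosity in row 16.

20 rows total (5 × 4). Row 16: index ⌊(16-1)/4⌋ = 3 into well → W17; (16-1) mod 4 = 3 into the melted columns → 1050.
So row 16 is (W17, 1050, 86.51); porosity = 86.51.

86.51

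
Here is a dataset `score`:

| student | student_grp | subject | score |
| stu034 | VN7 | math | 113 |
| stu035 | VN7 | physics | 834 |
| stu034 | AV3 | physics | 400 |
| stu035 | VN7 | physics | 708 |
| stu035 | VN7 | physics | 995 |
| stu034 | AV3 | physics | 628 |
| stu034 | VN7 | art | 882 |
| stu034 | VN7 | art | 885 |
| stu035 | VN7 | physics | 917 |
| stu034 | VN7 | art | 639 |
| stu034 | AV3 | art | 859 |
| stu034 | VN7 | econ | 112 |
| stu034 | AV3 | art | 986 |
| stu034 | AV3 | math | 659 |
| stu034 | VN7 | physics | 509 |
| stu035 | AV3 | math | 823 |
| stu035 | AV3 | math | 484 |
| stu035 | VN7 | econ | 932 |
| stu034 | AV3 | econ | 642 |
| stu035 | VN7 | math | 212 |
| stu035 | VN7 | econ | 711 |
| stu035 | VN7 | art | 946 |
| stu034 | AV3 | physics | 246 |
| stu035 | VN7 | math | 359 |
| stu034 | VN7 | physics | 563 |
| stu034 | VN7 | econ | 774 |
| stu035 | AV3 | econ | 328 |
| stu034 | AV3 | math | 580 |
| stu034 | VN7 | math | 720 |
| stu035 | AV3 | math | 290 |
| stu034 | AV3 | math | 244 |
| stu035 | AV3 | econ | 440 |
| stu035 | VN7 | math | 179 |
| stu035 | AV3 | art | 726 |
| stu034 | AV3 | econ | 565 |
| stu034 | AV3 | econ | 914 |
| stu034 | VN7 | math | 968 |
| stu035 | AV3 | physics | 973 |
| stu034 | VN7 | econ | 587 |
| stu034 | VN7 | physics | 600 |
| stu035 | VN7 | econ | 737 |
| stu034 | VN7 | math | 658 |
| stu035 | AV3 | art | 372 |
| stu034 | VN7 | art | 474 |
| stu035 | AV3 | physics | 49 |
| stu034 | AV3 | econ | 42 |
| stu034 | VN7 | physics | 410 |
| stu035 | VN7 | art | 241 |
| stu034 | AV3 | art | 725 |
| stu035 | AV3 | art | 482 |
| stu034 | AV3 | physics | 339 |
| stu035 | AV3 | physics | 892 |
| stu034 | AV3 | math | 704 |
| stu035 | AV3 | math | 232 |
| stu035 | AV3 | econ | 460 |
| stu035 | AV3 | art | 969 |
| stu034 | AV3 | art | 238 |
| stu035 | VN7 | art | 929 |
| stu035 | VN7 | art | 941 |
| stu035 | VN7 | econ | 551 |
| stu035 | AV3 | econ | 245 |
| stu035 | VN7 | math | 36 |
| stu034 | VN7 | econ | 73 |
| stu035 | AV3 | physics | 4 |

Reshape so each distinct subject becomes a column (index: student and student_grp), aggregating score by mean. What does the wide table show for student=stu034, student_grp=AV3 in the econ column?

Rows with student=stu034, student_grp=AV3 and subject=econ: score values are 642, 565, 914, 42.
(642 + 565 + 914 + 42) / 4 = 540.75.

540.75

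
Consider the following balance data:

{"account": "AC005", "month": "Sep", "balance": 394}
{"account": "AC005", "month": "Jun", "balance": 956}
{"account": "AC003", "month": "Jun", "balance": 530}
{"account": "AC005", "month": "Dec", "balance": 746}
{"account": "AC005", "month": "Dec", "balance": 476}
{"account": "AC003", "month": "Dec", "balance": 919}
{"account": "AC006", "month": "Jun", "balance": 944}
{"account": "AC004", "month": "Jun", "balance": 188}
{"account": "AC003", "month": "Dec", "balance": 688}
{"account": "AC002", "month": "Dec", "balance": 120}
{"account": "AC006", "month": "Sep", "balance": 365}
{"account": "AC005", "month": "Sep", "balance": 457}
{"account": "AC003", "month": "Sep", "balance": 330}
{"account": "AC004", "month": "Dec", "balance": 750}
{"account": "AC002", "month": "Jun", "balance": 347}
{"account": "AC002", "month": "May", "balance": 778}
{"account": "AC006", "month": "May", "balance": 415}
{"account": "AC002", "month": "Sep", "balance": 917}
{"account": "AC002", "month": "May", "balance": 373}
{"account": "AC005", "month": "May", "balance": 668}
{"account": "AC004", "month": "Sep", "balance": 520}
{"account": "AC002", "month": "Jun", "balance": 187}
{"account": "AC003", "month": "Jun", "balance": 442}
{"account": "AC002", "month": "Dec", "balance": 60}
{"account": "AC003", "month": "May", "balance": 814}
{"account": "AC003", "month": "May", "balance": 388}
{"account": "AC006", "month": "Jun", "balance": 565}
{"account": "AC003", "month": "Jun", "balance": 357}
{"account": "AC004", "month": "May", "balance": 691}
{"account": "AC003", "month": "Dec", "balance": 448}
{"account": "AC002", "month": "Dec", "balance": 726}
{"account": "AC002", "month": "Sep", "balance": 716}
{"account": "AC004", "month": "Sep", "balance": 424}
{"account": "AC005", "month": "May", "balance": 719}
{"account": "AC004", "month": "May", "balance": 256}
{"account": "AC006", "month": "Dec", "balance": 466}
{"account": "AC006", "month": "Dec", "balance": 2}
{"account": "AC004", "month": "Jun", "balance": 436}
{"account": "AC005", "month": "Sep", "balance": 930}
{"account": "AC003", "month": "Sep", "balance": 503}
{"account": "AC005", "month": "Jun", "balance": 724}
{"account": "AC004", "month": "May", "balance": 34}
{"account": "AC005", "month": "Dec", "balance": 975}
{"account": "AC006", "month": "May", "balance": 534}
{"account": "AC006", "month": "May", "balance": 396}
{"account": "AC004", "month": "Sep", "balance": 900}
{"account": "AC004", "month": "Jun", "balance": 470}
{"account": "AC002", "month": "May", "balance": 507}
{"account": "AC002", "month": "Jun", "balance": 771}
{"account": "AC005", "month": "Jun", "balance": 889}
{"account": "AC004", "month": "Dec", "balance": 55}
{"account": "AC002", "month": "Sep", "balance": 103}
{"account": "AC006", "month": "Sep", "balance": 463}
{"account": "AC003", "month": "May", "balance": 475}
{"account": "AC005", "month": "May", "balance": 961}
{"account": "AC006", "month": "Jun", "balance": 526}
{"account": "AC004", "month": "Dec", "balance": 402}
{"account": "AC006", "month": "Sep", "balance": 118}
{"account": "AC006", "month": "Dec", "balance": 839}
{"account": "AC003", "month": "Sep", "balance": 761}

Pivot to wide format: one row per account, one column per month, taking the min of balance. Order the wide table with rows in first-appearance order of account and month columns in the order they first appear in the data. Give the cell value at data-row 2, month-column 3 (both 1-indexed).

448

With rows in first-appearance order of account, row 2 is account=AC003. month columns in first-appearance order: Sep, Jun, Dec, May; column 3 is Dec.
Long rows with account=AC003, month=Dec: min(919, 688, 448) = 448.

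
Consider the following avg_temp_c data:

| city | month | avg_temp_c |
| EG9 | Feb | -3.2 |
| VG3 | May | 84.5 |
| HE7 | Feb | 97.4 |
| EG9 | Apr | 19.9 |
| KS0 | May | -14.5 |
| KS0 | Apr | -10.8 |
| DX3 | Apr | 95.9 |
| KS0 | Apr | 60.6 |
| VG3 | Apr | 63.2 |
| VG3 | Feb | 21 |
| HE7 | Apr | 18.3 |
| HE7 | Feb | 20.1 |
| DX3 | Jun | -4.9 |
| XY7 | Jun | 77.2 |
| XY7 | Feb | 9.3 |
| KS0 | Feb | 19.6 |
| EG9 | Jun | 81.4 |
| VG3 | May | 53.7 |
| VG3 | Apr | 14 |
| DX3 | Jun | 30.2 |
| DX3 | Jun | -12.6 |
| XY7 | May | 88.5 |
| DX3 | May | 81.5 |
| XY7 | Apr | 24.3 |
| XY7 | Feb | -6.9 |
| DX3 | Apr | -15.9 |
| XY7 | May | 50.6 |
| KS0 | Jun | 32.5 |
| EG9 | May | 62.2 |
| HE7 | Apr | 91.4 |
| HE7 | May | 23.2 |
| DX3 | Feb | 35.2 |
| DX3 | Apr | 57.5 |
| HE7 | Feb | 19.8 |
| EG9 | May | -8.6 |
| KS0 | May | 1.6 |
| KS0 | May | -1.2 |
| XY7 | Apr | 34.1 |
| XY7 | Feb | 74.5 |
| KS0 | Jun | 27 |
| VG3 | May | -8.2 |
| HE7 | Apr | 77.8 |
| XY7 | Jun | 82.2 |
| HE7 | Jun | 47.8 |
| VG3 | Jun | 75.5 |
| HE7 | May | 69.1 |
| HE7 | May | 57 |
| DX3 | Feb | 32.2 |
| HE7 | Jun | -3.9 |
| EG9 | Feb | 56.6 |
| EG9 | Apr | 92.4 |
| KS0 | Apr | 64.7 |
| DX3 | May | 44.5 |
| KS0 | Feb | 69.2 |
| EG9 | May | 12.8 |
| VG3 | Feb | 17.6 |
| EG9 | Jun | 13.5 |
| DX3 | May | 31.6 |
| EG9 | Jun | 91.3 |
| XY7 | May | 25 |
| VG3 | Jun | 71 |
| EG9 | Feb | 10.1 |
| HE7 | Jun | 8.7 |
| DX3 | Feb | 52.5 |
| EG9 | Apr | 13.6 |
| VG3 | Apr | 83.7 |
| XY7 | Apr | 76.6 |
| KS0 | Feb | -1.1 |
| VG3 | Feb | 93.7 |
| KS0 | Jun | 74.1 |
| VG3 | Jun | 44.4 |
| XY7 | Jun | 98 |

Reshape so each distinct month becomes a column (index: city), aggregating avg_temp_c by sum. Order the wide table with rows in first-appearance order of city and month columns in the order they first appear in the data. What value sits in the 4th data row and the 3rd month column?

With rows in first-appearance order of city, row 4 is city=KS0. month columns in first-appearance order: Feb, May, Apr, Jun; column 3 is Apr.
Long rows with city=KS0, month=Apr: -10.8 + 60.6 + 64.7 = 114.5.

114.5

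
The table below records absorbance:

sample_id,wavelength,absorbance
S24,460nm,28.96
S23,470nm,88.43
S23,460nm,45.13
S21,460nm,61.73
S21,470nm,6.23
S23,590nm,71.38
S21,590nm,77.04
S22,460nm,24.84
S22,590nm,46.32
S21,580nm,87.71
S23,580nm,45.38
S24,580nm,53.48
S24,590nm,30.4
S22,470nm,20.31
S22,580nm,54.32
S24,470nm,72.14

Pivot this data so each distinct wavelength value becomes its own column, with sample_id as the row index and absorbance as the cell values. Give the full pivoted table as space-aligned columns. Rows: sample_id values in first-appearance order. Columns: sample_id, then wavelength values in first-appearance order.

sample_id  460nm  470nm  590nm  580nm
S24        28.96  72.14  30.4   53.48
S23        45.13  88.43  71.38  45.38
S21        61.73  6.23   77.04  87.71
S22        24.84  20.31  46.32  54.32

Columns: sample_id plus the 4 distinct wavelength values (460nm, 470nm, 590nm, 580nm).
For example, row S24 column 460nm takes absorbance=28.96 from the long row (S24, 460nm).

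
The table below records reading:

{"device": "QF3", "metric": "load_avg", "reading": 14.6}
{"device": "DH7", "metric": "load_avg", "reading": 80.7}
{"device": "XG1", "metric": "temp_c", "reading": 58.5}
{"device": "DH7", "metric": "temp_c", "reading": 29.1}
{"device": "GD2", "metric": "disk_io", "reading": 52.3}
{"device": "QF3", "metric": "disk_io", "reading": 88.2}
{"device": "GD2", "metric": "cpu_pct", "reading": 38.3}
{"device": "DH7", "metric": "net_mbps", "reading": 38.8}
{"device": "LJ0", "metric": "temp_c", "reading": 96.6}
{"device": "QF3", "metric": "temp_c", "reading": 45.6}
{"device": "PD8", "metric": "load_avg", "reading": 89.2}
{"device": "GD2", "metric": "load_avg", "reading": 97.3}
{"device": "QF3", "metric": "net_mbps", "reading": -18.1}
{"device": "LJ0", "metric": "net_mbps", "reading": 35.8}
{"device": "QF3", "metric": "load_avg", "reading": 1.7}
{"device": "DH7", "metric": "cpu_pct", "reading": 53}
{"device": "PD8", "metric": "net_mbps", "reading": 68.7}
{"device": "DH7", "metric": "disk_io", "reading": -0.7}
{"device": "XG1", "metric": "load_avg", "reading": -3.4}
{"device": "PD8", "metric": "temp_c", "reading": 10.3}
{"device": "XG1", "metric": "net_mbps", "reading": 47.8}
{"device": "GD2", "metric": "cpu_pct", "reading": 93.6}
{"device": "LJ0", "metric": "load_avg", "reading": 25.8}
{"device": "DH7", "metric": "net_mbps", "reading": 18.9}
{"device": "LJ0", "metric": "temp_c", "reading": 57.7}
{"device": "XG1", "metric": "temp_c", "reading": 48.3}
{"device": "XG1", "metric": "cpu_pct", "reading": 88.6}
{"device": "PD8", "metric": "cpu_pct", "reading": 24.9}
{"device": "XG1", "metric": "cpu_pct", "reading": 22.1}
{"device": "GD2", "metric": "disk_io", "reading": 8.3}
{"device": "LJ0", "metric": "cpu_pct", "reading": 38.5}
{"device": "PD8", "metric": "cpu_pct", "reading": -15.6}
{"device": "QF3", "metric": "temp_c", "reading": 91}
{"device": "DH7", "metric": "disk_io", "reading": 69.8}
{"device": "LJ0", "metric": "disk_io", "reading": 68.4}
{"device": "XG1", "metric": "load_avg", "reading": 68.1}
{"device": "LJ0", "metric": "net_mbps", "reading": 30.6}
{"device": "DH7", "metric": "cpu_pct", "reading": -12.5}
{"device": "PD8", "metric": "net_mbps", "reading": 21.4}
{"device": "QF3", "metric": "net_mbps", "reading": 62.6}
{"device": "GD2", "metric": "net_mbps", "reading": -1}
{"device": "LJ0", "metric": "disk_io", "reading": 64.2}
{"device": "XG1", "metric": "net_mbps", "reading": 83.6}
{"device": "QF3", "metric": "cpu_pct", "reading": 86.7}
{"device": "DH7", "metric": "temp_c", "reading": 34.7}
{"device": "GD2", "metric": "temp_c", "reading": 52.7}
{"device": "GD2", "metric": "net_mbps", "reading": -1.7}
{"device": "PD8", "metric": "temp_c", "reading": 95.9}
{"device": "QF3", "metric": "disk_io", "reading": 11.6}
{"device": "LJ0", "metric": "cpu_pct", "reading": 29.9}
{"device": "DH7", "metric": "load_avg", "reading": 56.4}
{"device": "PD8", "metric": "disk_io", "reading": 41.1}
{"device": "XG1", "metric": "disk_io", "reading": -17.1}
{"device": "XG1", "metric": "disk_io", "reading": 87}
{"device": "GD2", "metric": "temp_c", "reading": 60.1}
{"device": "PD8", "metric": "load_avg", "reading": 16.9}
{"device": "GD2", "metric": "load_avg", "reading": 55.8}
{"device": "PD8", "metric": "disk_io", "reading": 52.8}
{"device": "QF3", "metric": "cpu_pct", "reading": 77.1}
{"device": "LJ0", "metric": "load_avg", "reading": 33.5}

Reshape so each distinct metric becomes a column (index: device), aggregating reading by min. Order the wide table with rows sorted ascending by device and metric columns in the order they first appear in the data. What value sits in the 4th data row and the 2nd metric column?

With rows sorted ascending by device, row 4 is device=PD8. metric columns in first-appearance order: load_avg, temp_c, disk_io, cpu_pct, net_mbps; column 2 is temp_c.
Long rows with device=PD8, metric=temp_c: min(10.3, 95.9) = 10.3.

10.3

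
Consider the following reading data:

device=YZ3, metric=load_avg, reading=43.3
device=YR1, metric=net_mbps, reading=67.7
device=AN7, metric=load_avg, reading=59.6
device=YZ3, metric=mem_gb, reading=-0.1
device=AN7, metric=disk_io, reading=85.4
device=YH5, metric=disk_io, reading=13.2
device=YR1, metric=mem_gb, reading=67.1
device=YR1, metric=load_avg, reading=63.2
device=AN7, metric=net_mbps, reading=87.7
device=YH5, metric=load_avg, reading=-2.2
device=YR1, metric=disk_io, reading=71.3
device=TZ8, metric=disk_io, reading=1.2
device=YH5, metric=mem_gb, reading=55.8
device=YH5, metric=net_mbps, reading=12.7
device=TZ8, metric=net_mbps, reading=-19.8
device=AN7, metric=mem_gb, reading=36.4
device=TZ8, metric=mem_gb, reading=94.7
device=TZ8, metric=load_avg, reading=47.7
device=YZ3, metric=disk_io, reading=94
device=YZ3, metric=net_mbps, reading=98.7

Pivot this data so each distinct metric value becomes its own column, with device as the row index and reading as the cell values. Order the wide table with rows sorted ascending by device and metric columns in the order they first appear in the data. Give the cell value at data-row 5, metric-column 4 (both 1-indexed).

94

With rows sorted ascending by device, row 5 is device=YZ3. metric columns in first-appearance order: load_avg, net_mbps, mem_gb, disk_io; column 4 is disk_io.
Long rows with device=YZ3, metric=disk_io: reading = 94.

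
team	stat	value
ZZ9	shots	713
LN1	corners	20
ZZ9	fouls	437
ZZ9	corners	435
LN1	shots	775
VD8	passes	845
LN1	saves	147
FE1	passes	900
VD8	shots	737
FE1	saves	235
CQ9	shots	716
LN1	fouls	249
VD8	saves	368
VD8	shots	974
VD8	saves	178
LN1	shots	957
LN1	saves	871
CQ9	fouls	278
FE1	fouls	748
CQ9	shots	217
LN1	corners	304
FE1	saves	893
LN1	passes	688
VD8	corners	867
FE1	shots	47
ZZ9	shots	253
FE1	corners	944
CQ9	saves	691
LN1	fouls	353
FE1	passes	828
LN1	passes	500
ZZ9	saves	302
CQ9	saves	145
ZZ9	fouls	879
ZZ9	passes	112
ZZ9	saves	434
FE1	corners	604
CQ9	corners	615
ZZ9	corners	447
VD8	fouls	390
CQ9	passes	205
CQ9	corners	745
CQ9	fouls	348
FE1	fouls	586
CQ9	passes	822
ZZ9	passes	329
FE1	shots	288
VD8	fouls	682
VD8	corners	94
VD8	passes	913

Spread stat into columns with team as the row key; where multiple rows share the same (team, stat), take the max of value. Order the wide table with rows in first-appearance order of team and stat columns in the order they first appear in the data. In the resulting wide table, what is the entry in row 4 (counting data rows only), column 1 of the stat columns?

288

With rows in first-appearance order of team, row 4 is team=FE1. stat columns in first-appearance order: shots, corners, fouls, passes, saves; column 1 is shots.
Long rows with team=FE1, stat=shots: max(47, 288) = 288.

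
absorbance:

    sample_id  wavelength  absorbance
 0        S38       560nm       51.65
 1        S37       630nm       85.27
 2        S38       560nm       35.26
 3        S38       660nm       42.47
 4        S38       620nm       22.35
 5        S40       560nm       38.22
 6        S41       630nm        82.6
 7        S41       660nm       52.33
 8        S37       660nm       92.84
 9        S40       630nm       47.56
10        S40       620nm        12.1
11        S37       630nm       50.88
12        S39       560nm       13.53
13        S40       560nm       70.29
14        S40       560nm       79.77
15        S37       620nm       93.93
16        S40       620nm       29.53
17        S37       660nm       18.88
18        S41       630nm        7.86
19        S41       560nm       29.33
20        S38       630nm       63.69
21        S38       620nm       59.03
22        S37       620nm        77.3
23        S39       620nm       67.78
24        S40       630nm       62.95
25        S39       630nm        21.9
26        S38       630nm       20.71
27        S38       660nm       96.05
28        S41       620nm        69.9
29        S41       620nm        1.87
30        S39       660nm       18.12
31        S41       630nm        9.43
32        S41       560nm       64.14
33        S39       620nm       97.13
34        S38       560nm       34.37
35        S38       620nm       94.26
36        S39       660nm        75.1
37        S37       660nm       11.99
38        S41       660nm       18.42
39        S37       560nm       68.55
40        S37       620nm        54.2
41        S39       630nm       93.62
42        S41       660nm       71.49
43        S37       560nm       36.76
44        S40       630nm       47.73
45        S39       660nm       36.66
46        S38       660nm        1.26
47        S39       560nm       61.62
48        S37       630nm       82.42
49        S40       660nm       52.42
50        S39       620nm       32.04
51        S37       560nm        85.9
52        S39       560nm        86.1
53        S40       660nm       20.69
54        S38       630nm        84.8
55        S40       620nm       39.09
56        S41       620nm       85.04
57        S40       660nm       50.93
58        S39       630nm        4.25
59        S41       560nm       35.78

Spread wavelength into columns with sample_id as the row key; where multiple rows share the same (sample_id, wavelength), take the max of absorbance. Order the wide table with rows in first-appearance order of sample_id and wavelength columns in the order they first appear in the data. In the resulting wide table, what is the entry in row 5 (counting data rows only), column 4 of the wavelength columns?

97.13

With rows in first-appearance order of sample_id, row 5 is sample_id=S39. wavelength columns in first-appearance order: 560nm, 630nm, 660nm, 620nm; column 4 is 620nm.
Long rows with sample_id=S39, wavelength=620nm: max(67.78, 97.13, 32.04) = 97.13.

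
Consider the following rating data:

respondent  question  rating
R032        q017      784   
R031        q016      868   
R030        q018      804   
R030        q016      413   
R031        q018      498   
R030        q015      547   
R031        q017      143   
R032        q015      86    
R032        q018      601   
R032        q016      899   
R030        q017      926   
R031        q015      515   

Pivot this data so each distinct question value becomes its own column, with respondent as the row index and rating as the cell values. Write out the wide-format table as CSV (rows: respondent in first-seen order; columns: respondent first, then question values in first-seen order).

Columns: respondent plus the 4 distinct question values (q017, q016, q018, q015).
For example, row R032 column q017 takes rating=784 from the long row (R032, q017).

respondent,q017,q016,q018,q015
R032,784,899,601,86
R031,143,868,498,515
R030,926,413,804,547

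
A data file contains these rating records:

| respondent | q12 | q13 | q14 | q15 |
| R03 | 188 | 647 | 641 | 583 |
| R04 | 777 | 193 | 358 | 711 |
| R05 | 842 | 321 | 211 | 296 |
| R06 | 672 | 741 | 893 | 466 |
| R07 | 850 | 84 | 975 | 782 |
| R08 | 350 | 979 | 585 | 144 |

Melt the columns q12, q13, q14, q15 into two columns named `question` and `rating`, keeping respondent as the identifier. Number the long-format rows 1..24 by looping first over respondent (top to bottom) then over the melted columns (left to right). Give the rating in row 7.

358

24 rows total (6 × 4). Row 7: index ⌊(7-1)/4⌋ = 1 into respondent → R04; (7-1) mod 4 = 2 into the melted columns → q14.
So row 7 is (R04, q14, 358); rating = 358.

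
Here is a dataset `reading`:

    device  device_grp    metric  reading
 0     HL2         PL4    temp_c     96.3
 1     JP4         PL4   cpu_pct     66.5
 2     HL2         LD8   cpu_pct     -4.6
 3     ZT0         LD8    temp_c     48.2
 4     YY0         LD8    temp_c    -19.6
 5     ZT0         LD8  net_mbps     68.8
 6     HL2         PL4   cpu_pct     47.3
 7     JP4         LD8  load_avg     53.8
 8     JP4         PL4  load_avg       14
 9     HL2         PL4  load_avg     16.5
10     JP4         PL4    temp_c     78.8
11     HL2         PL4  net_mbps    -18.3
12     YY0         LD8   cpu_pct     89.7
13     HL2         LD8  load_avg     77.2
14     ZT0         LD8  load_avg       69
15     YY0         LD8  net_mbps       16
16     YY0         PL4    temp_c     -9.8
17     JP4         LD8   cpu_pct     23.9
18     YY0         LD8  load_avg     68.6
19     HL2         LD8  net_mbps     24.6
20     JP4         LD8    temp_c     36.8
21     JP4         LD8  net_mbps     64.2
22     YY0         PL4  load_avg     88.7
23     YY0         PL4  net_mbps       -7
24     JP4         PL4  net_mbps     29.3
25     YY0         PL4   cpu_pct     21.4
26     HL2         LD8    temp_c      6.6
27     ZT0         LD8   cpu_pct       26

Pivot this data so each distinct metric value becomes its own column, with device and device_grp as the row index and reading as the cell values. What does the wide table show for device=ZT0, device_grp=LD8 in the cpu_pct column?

Wide layout: rows indexed by device and device_grp, columns are the 4 distinct metric values (temp_c, cpu_pct, net_mbps, load_avg).
Cell (device=ZT0, device_grp=LD8, metric=cpu_pct) draws from the long row where device=ZT0, device_grp=LD8 and metric=cpu_pct, which has reading=26.

26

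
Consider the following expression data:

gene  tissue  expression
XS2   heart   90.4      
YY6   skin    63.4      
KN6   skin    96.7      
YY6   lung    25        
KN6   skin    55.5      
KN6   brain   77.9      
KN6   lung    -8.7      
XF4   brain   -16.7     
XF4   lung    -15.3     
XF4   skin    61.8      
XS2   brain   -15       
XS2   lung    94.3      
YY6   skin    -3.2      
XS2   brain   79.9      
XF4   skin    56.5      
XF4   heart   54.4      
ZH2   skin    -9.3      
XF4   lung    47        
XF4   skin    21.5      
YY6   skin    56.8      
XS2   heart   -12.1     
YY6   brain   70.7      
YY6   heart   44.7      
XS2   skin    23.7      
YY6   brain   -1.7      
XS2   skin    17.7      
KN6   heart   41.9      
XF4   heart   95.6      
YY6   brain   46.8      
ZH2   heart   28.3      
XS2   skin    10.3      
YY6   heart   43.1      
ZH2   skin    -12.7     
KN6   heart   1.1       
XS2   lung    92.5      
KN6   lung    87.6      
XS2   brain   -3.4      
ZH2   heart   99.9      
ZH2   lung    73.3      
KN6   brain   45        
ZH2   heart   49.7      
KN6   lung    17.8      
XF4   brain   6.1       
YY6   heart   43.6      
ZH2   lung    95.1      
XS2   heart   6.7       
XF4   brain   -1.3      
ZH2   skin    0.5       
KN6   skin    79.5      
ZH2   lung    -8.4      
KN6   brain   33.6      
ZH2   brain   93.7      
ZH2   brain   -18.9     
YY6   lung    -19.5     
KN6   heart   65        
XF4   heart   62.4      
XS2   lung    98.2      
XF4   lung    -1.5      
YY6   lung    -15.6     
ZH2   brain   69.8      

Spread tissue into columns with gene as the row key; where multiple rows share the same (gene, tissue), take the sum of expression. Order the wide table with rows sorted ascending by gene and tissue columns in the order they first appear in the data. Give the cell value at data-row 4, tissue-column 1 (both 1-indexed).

With rows sorted ascending by gene, row 4 is gene=YY6. tissue columns in first-appearance order: heart, skin, lung, brain; column 1 is heart.
Long rows with gene=YY6, tissue=heart: 44.7 + 43.1 + 43.6 = 131.4.

131.4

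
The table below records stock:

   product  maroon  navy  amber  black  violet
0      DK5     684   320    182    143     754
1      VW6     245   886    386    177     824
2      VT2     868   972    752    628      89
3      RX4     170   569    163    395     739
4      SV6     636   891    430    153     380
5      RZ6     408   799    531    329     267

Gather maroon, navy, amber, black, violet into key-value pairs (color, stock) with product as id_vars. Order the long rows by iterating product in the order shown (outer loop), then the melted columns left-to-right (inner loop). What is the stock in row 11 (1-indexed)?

30 rows total (6 × 5). Row 11: index ⌊(11-1)/5⌋ = 2 into product → VT2; (11-1) mod 5 = 0 into the melted columns → maroon.
So row 11 is (VT2, maroon, 868); stock = 868.

868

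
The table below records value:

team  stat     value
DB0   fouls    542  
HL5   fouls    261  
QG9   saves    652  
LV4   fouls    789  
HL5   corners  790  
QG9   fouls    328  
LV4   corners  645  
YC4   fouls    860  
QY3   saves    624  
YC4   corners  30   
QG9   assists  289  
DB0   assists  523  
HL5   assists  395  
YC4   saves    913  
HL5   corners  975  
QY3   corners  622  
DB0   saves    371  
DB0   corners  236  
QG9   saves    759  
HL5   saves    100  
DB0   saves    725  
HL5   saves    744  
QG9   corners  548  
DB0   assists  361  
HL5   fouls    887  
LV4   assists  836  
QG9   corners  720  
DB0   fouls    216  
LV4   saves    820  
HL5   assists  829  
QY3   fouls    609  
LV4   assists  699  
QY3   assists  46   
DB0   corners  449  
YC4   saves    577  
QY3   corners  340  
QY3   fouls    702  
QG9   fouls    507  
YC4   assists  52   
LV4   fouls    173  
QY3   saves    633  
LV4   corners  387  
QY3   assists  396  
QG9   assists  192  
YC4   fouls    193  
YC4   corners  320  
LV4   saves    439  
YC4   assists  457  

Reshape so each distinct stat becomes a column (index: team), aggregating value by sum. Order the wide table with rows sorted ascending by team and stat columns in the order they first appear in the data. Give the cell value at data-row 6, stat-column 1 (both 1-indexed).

1053

With rows sorted ascending by team, row 6 is team=YC4. stat columns in first-appearance order: fouls, saves, corners, assists; column 1 is fouls.
Long rows with team=YC4, stat=fouls: 860 + 193 = 1053.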